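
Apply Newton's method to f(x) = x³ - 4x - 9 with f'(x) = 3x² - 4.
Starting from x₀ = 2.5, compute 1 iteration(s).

f(x) = x³ - 4x - 9
f'(x) = 3x² - 4
x₀ = 2.5

Newton-Raphson formula: x_{n+1} = x_n - f(x_n)/f'(x_n)

Iteration 1:
  f(2.500000) = -3.375000
  f'(2.500000) = 14.750000
  x_1 = 2.500000 - (-3.375000)/14.750000 = 2.728814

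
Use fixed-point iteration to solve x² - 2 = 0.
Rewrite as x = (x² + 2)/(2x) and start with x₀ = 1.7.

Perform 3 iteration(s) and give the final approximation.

Equation: x² - 2 = 0
Fixed-point form: x = (x² + 2)/(2x)
x₀ = 1.7

x_1 = g(1.700000) = 1.438235
x_2 = g(1.438235) = 1.414414
x_3 = g(1.414414) = 1.414214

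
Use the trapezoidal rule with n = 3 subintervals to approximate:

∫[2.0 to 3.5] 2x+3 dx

f(x) = 2x+3
a = 2.0, b = 3.5, n = 3
h = (b - a)/n = 0.500000

Trapezoidal rule: (h/2)[f(x₀) + 2f(x₁) + 2f(x₂) + ... + f(xₙ)]

x_0 = 2.0000, f(x_0) = 7.000000, coefficient = 1
x_1 = 2.5000, f(x_1) = 8.000000, coefficient = 2
x_2 = 3.0000, f(x_2) = 9.000000, coefficient = 2
x_3 = 3.5000, f(x_3) = 10.000000, coefficient = 1

I ≈ (0.500000/2) × 51.000000 = 12.750000
Exact value: 12.750000
Error: 0.000000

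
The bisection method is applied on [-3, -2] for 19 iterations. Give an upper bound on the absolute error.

Bisection error bound: |error| ≤ (b-a)/2^n
|error| ≤ (-2 - (-3))/2^19 = 1/2^19
|error| ≤ 0.0000019073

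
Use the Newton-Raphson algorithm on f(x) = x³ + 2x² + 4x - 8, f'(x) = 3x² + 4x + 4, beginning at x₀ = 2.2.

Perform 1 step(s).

f(x) = x³ + 2x² + 4x - 8
f'(x) = 3x² + 4x + 4
x₀ = 2.2

Newton-Raphson formula: x_{n+1} = x_n - f(x_n)/f'(x_n)

Iteration 1:
  f(2.200000) = 21.128000
  f'(2.200000) = 27.320000
  x_1 = 2.200000 - 21.128000/27.320000 = 1.426647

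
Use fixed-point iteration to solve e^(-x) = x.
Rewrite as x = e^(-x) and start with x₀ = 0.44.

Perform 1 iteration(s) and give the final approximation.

Equation: e^(-x) = x
Fixed-point form: x = e^(-x)
x₀ = 0.44

x_1 = g(0.440000) = 0.644036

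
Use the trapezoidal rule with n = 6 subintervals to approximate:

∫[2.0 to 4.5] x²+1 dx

f(x) = x²+1
a = 2.0, b = 4.5, n = 6
h = (b - a)/n = 0.416667

Trapezoidal rule: (h/2)[f(x₀) + 2f(x₁) + 2f(x₂) + ... + f(xₙ)]

x_0 = 2.0000, f(x_0) = 5.000000, coefficient = 1
x_1 = 2.4167, f(x_1) = 6.840278, coefficient = 2
x_2 = 2.8333, f(x_2) = 9.027778, coefficient = 2
x_3 = 3.2500, f(x_3) = 11.562500, coefficient = 2
x_4 = 3.6667, f(x_4) = 14.444444, coefficient = 2
x_5 = 4.0833, f(x_5) = 17.673611, coefficient = 2
x_6 = 4.5000, f(x_6) = 21.250000, coefficient = 1

I ≈ (0.416667/2) × 145.347222 = 30.280671
Exact value: 30.208333
Error: 0.072338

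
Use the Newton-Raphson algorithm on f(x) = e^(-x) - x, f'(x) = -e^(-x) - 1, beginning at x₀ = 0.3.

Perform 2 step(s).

f(x) = e^(-x) - x
f'(x) = -e^(-x) - 1
x₀ = 0.3

Newton-Raphson formula: x_{n+1} = x_n - f(x_n)/f'(x_n)

Iteration 1:
  f(0.300000) = 0.440818
  f'(0.300000) = -1.740818
  x_1 = 0.300000 - 0.440818/(-1.740818) = 0.553225
Iteration 2:
  f(0.553225) = 0.021868
  f'(0.553225) = -1.575092
  x_2 = 0.553225 - 0.021868/(-1.575092) = 0.567108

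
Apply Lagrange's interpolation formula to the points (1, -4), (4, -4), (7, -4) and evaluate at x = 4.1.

Lagrange interpolation formula:
P(x) = Σ yᵢ × Lᵢ(x)
where Lᵢ(x) = Π_{j≠i} (x - xⱼ)/(xᵢ - xⱼ)

L_0(4.1) = (4.1 - 4)/(1 - 4) × (4.1 - 7)/(1 - 7) = -0.016111
L_1(4.1) = (4.1 - 1)/(4 - 1) × (4.1 - 7)/(4 - 7) = 0.998889
L_2(4.1) = (4.1 - 1)/(7 - 1) × (4.1 - 4)/(7 - 4) = 0.017222

P(4.1) = (-4)×L_0(4.1) + (-4)×L_1(4.1) + (-4)×L_2(4.1)
P(4.1) = -4.000000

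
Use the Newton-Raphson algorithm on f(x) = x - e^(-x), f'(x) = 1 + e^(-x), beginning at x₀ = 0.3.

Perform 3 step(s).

f(x) = x - e^(-x)
f'(x) = 1 + e^(-x)
x₀ = 0.3

Newton-Raphson formula: x_{n+1} = x_n - f(x_n)/f'(x_n)

Iteration 1:
  f(0.300000) = -0.440818
  f'(0.300000) = 1.740818
  x_1 = 0.300000 - (-0.440818)/1.740818 = 0.553225
Iteration 2:
  f(0.553225) = -0.021868
  f'(0.553225) = 1.575092
  x_2 = 0.553225 - (-0.021868)/1.575092 = 0.567108
Iteration 3:
  f(0.567108) = -0.000055
  f'(0.567108) = 1.567163
  x_3 = 0.567108 - (-0.000055)/1.567163 = 0.567143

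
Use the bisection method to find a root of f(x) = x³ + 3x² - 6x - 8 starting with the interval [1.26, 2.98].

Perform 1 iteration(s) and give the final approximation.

f(x) = x³ + 3x² - 6x - 8
Initial interval: [1.26, 2.98]

Iteration 1:
  c_1 = (1.260000 + 2.980000)/2 = 2.120000
  f(c_1) = f(2.120000) = 2.291328
  f(a) × f(c) < 0, new interval: [1.260000, 2.120000]

After 1 iteration(s), the approximation is c_1 = 2.120000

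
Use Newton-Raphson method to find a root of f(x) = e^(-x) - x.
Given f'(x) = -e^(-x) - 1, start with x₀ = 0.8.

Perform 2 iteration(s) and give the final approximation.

f(x) = e^(-x) - x
f'(x) = -e^(-x) - 1
x₀ = 0.8

Newton-Raphson formula: x_{n+1} = x_n - f(x_n)/f'(x_n)

Iteration 1:
  f(0.800000) = -0.350671
  f'(0.800000) = -1.449329
  x_1 = 0.800000 - (-0.350671)/(-1.449329) = 0.558046
Iteration 2:
  f(0.558046) = 0.014280
  f'(0.558046) = -1.572326
  x_2 = 0.558046 - 0.014280/(-1.572326) = 0.567128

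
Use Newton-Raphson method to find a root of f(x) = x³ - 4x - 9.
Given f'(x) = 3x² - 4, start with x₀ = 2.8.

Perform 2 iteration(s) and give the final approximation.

f(x) = x³ - 4x - 9
f'(x) = 3x² - 4
x₀ = 2.8

Newton-Raphson formula: x_{n+1} = x_n - f(x_n)/f'(x_n)

Iteration 1:
  f(2.800000) = 1.752000
  f'(2.800000) = 19.520000
  x_1 = 2.800000 - 1.752000/19.520000 = 2.710246
Iteration 2:
  f(2.710246) = 0.066946
  f'(2.710246) = 18.036299
  x_2 = 2.710246 - 0.066946/18.036299 = 2.706534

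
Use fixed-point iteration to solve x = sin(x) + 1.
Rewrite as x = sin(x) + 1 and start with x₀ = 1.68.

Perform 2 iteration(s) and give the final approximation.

Equation: x = sin(x) + 1
Fixed-point form: x = sin(x) + 1
x₀ = 1.68

x_1 = g(1.680000) = 1.994043
x_2 = g(1.994043) = 1.911760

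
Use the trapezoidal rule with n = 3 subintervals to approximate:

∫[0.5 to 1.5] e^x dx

f(x) = e^x
a = 0.5, b = 1.5, n = 3
h = (b - a)/n = 0.333333

Trapezoidal rule: (h/2)[f(x₀) + 2f(x₁) + 2f(x₂) + ... + f(xₙ)]

x_0 = 0.5000, f(x_0) = 1.648721, coefficient = 1
x_1 = 0.8333, f(x_1) = 2.300976, coefficient = 2
x_2 = 1.1667, f(x_2) = 3.211271, coefficient = 2
x_3 = 1.5000, f(x_3) = 4.481689, coefficient = 1

I ≈ (0.333333/2) × 17.154903 = 2.859151
Exact value: 2.832968
Error: 0.026183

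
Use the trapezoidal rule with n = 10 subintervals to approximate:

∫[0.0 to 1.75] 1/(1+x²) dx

f(x) = 1/(1+x²)
a = 0.0, b = 1.75, n = 10
h = (b - a)/n = 0.175000

Trapezoidal rule: (h/2)[f(x₀) + 2f(x₁) + 2f(x₂) + ... + f(xₙ)]

x_0 = 0.0000, f(x_0) = 1.000000, coefficient = 1
x_1 = 0.1750, f(x_1) = 0.970285, coefficient = 2
x_2 = 0.3500, f(x_2) = 0.890869, coefficient = 2
x_3 = 0.5250, f(x_3) = 0.783929, coefficient = 2
x_4 = 0.7000, f(x_4) = 0.671141, coefficient = 2
x_5 = 0.8750, f(x_5) = 0.566372, coefficient = 2
x_6 = 1.0500, f(x_6) = 0.475624, coefficient = 2
x_7 = 1.2250, f(x_7) = 0.399900, coefficient = 2
x_8 = 1.4000, f(x_8) = 0.337838, coefficient = 2
x_9 = 1.5750, f(x_9) = 0.287305, coefficient = 2
x_10 = 1.7500, f(x_10) = 0.246154, coefficient = 1

I ≈ (0.175000/2) × 12.012679 = 1.051109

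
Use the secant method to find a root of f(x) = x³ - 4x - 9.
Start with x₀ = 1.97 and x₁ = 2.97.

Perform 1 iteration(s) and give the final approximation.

f(x) = x³ - 4x - 9
x₀ = 1.97, x₁ = 2.97

Secant formula: x_{n+1} = x_n - f(x_n)(x_n - x_{n-1})/(f(x_n) - f(x_{n-1}))

Iteration 1:
  f(1.970000) = -9.234627
  f(2.970000) = 5.318073
  x_2 = 2.970000 - 5.318073×(2.970000 - 1.970000)/(5.318073 - (-9.234627))
       = 2.604565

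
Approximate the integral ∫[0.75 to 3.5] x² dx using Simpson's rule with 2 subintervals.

f(x) = x²
a = 0.75, b = 3.5, n = 2
h = (b - a)/n = 1.375000

Simpson's rule: (h/3)[f(x₀) + 4f(x₁) + 2f(x₂) + ... + f(xₙ)]

x_0 = 0.7500, f(x_0) = 0.562500, coefficient = 1
x_1 = 2.1250, f(x_1) = 4.515625, coefficient = 4
x_2 = 3.5000, f(x_2) = 12.250000, coefficient = 1

I ≈ (1.375000/3) × 30.875000 = 14.151042
Exact value: 14.151042
Error: 0.000000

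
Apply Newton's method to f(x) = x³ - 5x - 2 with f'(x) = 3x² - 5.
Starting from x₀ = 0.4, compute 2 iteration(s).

f(x) = x³ - 5x - 2
f'(x) = 3x² - 5
x₀ = 0.4

Newton-Raphson formula: x_{n+1} = x_n - f(x_n)/f'(x_n)

Iteration 1:
  f(0.400000) = -3.936000
  f'(0.400000) = -4.520000
  x_1 = 0.400000 - (-3.936000)/(-4.520000) = -0.470796
Iteration 2:
  f(-0.470796) = 0.249631
  f'(-0.470796) = -4.335052
  x_2 = -0.470796 - 0.249631/(-4.335052) = -0.413212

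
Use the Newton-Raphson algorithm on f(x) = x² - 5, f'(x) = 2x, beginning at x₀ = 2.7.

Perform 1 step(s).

f(x) = x² - 5
f'(x) = 2x
x₀ = 2.7

Newton-Raphson formula: x_{n+1} = x_n - f(x_n)/f'(x_n)

Iteration 1:
  f(2.700000) = 2.290000
  f'(2.700000) = 5.400000
  x_1 = 2.700000 - 2.290000/5.400000 = 2.275926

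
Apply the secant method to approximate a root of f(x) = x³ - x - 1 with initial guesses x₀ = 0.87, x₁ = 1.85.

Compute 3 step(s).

f(x) = x³ - x - 1
x₀ = 0.87, x₁ = 1.85

Secant formula: x_{n+1} = x_n - f(x_n)(x_n - x_{n-1})/(f(x_n) - f(x_{n-1}))

Iteration 1:
  f(0.870000) = -1.211497
  f(1.850000) = 3.481625
  x_2 = 1.850000 - 3.481625×(1.850000 - 0.870000)/(3.481625 - (-1.211497))
       = 1.122980
Iteration 2:
  f(1.850000) = 3.481625
  f(1.122980) = -0.706807
  x_3 = 1.122980 - (-0.706807)×(1.122980 - 1.850000)/(-0.706807 - 3.481625)
       = 1.245666
Iteration 3:
  f(1.122980) = -0.706807
  f(1.245666) = -0.312785
  x_4 = 1.245666 - (-0.312785)×(1.245666 - 1.122980)/(-0.312785 - (-0.706807))
       = 1.343058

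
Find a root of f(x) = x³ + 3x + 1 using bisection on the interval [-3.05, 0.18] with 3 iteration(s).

f(x) = x³ + 3x + 1
Initial interval: [-3.05, 0.18]

Iteration 1:
  c_1 = (-3.050000 + 0.180000)/2 = -1.435000
  f(c_1) = f(-1.435000) = -6.259988
  f(a) × f(c) ≥ 0, new interval: [-1.435000, 0.180000]
Iteration 2:
  c_2 = (-1.435000 + 0.180000)/2 = -0.627500
  f(c_2) = f(-0.627500) = -1.129582
  f(a) × f(c) ≥ 0, new interval: [-0.627500, 0.180000]
Iteration 3:
  c_3 = (-0.627500 + 0.180000)/2 = -0.223750
  f(c_3) = f(-0.223750) = 0.317548
  f(a) × f(c) < 0, new interval: [-0.627500, -0.223750]

After 3 iteration(s), the approximation is c_3 = -0.223750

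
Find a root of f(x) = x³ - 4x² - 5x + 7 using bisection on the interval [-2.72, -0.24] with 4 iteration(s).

f(x) = x³ - 4x² - 5x + 7
Initial interval: [-2.72, -0.24]

Iteration 1:
  c_1 = (-2.720000 + (-0.240000))/2 = -1.480000
  f(c_1) = f(-1.480000) = 2.396608
  f(a) × f(c) < 0, new interval: [-2.720000, -1.480000]
Iteration 2:
  c_2 = (-2.720000 + (-1.480000))/2 = -2.100000
  f(c_2) = f(-2.100000) = -9.401000
  f(a) × f(c) ≥ 0, new interval: [-2.100000, -1.480000]
Iteration 3:
  c_3 = (-2.100000 + (-1.480000))/2 = -1.790000
  f(c_3) = f(-1.790000) = -2.601739
  f(a) × f(c) ≥ 0, new interval: [-1.790000, -1.480000]
Iteration 4:
  c_4 = (-1.790000 + (-1.480000))/2 = -1.635000
  f(c_4) = f(-1.635000) = 0.111377
  f(a) × f(c) < 0, new interval: [-1.790000, -1.635000]

After 4 iteration(s), the approximation is c_4 = -1.635000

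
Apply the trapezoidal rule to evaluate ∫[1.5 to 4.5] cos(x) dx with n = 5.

f(x) = cos(x)
a = 1.5, b = 4.5, n = 5
h = (b - a)/n = 0.600000

Trapezoidal rule: (h/2)[f(x₀) + 2f(x₁) + 2f(x₂) + ... + f(xₙ)]

x_0 = 1.5000, f(x_0) = 0.070737, coefficient = 1
x_1 = 2.1000, f(x_1) = -0.504846, coefficient = 2
x_2 = 2.7000, f(x_2) = -0.904072, coefficient = 2
x_3 = 3.3000, f(x_3) = -0.987480, coefficient = 2
x_4 = 3.9000, f(x_4) = -0.725932, coefficient = 2
x_5 = 4.5000, f(x_5) = -0.210796, coefficient = 1

I ≈ (0.600000/2) × -6.384719 = -1.915416
Exact value: -1.975025
Error: 0.059609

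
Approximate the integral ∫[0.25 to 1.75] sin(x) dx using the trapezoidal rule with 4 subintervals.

f(x) = sin(x)
a = 0.25, b = 1.75, n = 4
h = (b - a)/n = 0.375000

Trapezoidal rule: (h/2)[f(x₀) + 2f(x₁) + 2f(x₂) + ... + f(xₙ)]

x_0 = 0.2500, f(x_0) = 0.247404, coefficient = 1
x_1 = 0.6250, f(x_1) = 0.585097, coefficient = 2
x_2 = 1.0000, f(x_2) = 0.841471, coefficient = 2
x_3 = 1.3750, f(x_3) = 0.980893, coefficient = 2
x_4 = 1.7500, f(x_4) = 0.983986, coefficient = 1

I ≈ (0.375000/2) × 6.046313 = 1.133684
Exact value: 1.147158
Error: 0.013475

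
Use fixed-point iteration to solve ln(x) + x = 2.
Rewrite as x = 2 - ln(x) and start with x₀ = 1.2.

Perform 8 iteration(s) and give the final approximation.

Equation: ln(x) + x = 2
Fixed-point form: x = 2 - ln(x)
x₀ = 1.2

x_1 = g(1.200000) = 1.817678
x_2 = g(1.817678) = 1.402440
x_3 = g(1.402440) = 1.661786
x_4 = g(1.661786) = 1.492107
x_5 = g(1.492107) = 1.599811
x_6 = g(1.599811) = 1.530115
x_7 = g(1.530115) = 1.574657
x_8 = g(1.574657) = 1.545962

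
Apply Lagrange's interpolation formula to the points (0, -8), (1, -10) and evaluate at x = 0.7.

Lagrange interpolation formula:
P(x) = Σ yᵢ × Lᵢ(x)
where Lᵢ(x) = Π_{j≠i} (x - xⱼ)/(xᵢ - xⱼ)

L_0(0.7) = (0.7 - 1)/(0 - 1) = 0.300000
L_1(0.7) = (0.7 - 0)/(1 - 0) = 0.700000

P(0.7) = (-8)×L_0(0.7) + (-10)×L_1(0.7)
P(0.7) = -9.400000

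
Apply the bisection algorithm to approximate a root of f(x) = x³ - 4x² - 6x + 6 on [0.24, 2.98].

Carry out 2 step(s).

f(x) = x³ - 4x² - 6x + 6
Initial interval: [0.24, 2.98]

Iteration 1:
  c_1 = (0.240000 + 2.980000)/2 = 1.610000
  f(c_1) = f(1.610000) = -9.855119
  f(a) × f(c) < 0, new interval: [0.240000, 1.610000]
Iteration 2:
  c_2 = (0.240000 + 1.610000)/2 = 0.925000
  f(c_2) = f(0.925000) = -2.181047
  f(a) × f(c) < 0, new interval: [0.240000, 0.925000]

After 2 iteration(s), the approximation is c_2 = 0.925000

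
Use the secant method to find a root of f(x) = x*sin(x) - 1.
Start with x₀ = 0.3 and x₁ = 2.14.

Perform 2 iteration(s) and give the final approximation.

f(x) = x*sin(x) - 1
x₀ = 0.3, x₁ = 2.14

Secant formula: x_{n+1} = x_n - f(x_n)(x_n - x_{n-1})/(f(x_n) - f(x_{n-1}))

Iteration 1:
  f(0.300000) = -0.911344
  f(2.140000) = 0.802587
  x_2 = 2.140000 - 0.802587×(2.140000 - 0.300000)/(0.802587 - (-0.911344))
       = 1.278378
Iteration 2:
  f(2.140000) = 0.802587
  f(1.278378) = 0.224111
  x_3 = 1.278378 - 0.224111×(1.278378 - 2.140000)/(0.224111 - 0.802587)
       = 0.944573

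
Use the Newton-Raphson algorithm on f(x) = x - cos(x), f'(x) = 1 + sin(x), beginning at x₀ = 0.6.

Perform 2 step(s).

f(x) = x - cos(x)
f'(x) = 1 + sin(x)
x₀ = 0.6

Newton-Raphson formula: x_{n+1} = x_n - f(x_n)/f'(x_n)

Iteration 1:
  f(0.600000) = -0.225336
  f'(0.600000) = 1.564642
  x_1 = 0.600000 - (-0.225336)/1.564642 = 0.744017
Iteration 2:
  f(0.744017) = 0.008264
  f'(0.744017) = 1.677249
  x_2 = 0.744017 - 0.008264/1.677249 = 0.739090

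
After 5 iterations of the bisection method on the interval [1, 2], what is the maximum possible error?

Bisection error bound: |error| ≤ (b-a)/2^n
|error| ≤ (2 - 1)/2^5 = 1/2^5
|error| ≤ 0.0312500000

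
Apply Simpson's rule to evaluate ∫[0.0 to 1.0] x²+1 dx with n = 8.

f(x) = x²+1
a = 0.0, b = 1.0, n = 8
h = (b - a)/n = 0.125000

Simpson's rule: (h/3)[f(x₀) + 4f(x₁) + 2f(x₂) + ... + f(xₙ)]

x_0 = 0.0000, f(x_0) = 1.000000, coefficient = 1
x_1 = 0.1250, f(x_1) = 1.015625, coefficient = 4
x_2 = 0.2500, f(x_2) = 1.062500, coefficient = 2
x_3 = 0.3750, f(x_3) = 1.140625, coefficient = 4
x_4 = 0.5000, f(x_4) = 1.250000, coefficient = 2
x_5 = 0.6250, f(x_5) = 1.390625, coefficient = 4
x_6 = 0.7500, f(x_6) = 1.562500, coefficient = 2
x_7 = 0.8750, f(x_7) = 1.765625, coefficient = 4
x_8 = 1.0000, f(x_8) = 2.000000, coefficient = 1

I ≈ (0.125000/3) × 32.000000 = 1.333333
Exact value: 1.333333
Error: 0.000000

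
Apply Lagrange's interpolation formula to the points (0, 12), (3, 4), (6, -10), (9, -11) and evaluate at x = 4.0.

Lagrange interpolation formula:
P(x) = Σ yᵢ × Lᵢ(x)
where Lᵢ(x) = Π_{j≠i} (x - xⱼ)/(xᵢ - xⱼ)

L_0(4.0) = (4.0 - 3)/(0 - 3) × (4.0 - 6)/(0 - 6) × (4.0 - 9)/(0 - 9) = -0.061728
L_1(4.0) = (4.0 - 0)/(3 - 0) × (4.0 - 6)/(3 - 6) × (4.0 - 9)/(3 - 9) = 0.740741
L_2(4.0) = (4.0 - 0)/(6 - 0) × (4.0 - 3)/(6 - 3) × (4.0 - 9)/(6 - 9) = 0.370370
L_3(4.0) = (4.0 - 0)/(9 - 0) × (4.0 - 3)/(9 - 3) × (4.0 - 6)/(9 - 6) = -0.049383

P(4.0) = 12×L_0(4.0) + 4×L_1(4.0) + (-10)×L_2(4.0) + (-11)×L_3(4.0)
P(4.0) = -0.938272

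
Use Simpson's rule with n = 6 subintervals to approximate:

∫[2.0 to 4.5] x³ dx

f(x) = x³
a = 2.0, b = 4.5, n = 6
h = (b - a)/n = 0.416667

Simpson's rule: (h/3)[f(x₀) + 4f(x₁) + 2f(x₂) + ... + f(xₙ)]

x_0 = 2.0000, f(x_0) = 8.000000, coefficient = 1
x_1 = 2.4167, f(x_1) = 14.114005, coefficient = 4
x_2 = 2.8333, f(x_2) = 22.745370, coefficient = 2
x_3 = 3.2500, f(x_3) = 34.328125, coefficient = 4
x_4 = 3.6667, f(x_4) = 49.296296, coefficient = 2
x_5 = 4.0833, f(x_5) = 68.083912, coefficient = 4
x_6 = 4.5000, f(x_6) = 91.125000, coefficient = 1

I ≈ (0.416667/3) × 709.312500 = 98.515625
Exact value: 98.515625
Error: 0.000000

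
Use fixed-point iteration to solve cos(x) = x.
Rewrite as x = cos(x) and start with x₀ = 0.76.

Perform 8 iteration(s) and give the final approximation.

Equation: cos(x) = x
Fixed-point form: x = cos(x)
x₀ = 0.76

x_1 = g(0.760000) = 0.724836
x_2 = g(0.724836) = 0.748608
x_3 = g(0.748608) = 0.732637
x_4 = g(0.732637) = 0.743413
x_5 = g(0.743413) = 0.736163
x_6 = g(0.736163) = 0.741051
x_7 = g(0.741051) = 0.737760
x_8 = g(0.737760) = 0.739977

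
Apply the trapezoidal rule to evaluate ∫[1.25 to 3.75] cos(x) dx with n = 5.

f(x) = cos(x)
a = 1.25, b = 3.75, n = 5
h = (b - a)/n = 0.500000

Trapezoidal rule: (h/2)[f(x₀) + 2f(x₁) + 2f(x₂) + ... + f(xₙ)]

x_0 = 1.2500, f(x_0) = 0.315322, coefficient = 1
x_1 = 1.7500, f(x_1) = -0.178246, coefficient = 2
x_2 = 2.2500, f(x_2) = -0.628174, coefficient = 2
x_3 = 2.7500, f(x_3) = -0.924302, coefficient = 2
x_4 = 3.2500, f(x_4) = -0.994130, coefficient = 2
x_5 = 3.7500, f(x_5) = -0.820559, coefficient = 1

I ≈ (0.500000/2) × -5.954940 = -1.488735
Exact value: -1.520546
Error: 0.031811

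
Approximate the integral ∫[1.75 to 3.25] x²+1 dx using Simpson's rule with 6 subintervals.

f(x) = x²+1
a = 1.75, b = 3.25, n = 6
h = (b - a)/n = 0.250000

Simpson's rule: (h/3)[f(x₀) + 4f(x₁) + 2f(x₂) + ... + f(xₙ)]

x_0 = 1.7500, f(x_0) = 4.062500, coefficient = 1
x_1 = 2.0000, f(x_1) = 5.000000, coefficient = 4
x_2 = 2.2500, f(x_2) = 6.062500, coefficient = 2
x_3 = 2.5000, f(x_3) = 7.250000, coefficient = 4
x_4 = 2.7500, f(x_4) = 8.562500, coefficient = 2
x_5 = 3.0000, f(x_5) = 10.000000, coefficient = 4
x_6 = 3.2500, f(x_6) = 11.562500, coefficient = 1

I ≈ (0.250000/3) × 133.875000 = 11.156250
Exact value: 11.156250
Error: 0.000000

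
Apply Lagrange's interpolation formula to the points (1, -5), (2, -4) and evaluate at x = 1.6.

Lagrange interpolation formula:
P(x) = Σ yᵢ × Lᵢ(x)
where Lᵢ(x) = Π_{j≠i} (x - xⱼ)/(xᵢ - xⱼ)

L_0(1.6) = (1.6 - 2)/(1 - 2) = 0.400000
L_1(1.6) = (1.6 - 1)/(2 - 1) = 0.600000

P(1.6) = (-5)×L_0(1.6) + (-4)×L_1(1.6)
P(1.6) = -4.400000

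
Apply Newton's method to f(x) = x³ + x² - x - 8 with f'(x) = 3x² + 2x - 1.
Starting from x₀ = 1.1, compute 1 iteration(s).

f(x) = x³ + x² - x - 8
f'(x) = 3x² + 2x - 1
x₀ = 1.1

Newton-Raphson formula: x_{n+1} = x_n - f(x_n)/f'(x_n)

Iteration 1:
  f(1.100000) = -6.559000
  f'(1.100000) = 4.830000
  x_1 = 1.100000 - (-6.559000)/4.830000 = 2.457971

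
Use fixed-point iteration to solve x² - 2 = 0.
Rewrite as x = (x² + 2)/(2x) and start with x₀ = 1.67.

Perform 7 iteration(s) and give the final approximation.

Equation: x² - 2 = 0
Fixed-point form: x = (x² + 2)/(2x)
x₀ = 1.67

x_1 = g(1.670000) = 1.433802
x_2 = g(1.433802) = 1.414347
x_3 = g(1.414347) = 1.414214
x_4 = g(1.414214) = 1.414214
x_5 = g(1.414214) = 1.414214
x_6 = g(1.414214) = 1.414214
x_7 = g(1.414214) = 1.414214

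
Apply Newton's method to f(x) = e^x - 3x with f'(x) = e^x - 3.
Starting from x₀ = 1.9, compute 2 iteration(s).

f(x) = e^x - 3x
f'(x) = e^x - 3
x₀ = 1.9

Newton-Raphson formula: x_{n+1} = x_n - f(x_n)/f'(x_n)

Iteration 1:
  f(1.900000) = 0.985894
  f'(1.900000) = 3.685894
  x_1 = 1.900000 - 0.985894/3.685894 = 1.632522
Iteration 2:
  f(1.632522) = 0.219198
  f'(1.632522) = 2.116765
  x_2 = 1.632522 - 0.219198/2.116765 = 1.528969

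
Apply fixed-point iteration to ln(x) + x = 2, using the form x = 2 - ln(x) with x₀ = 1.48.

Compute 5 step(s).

Equation: ln(x) + x = 2
Fixed-point form: x = 2 - ln(x)
x₀ = 1.48

x_1 = g(1.480000) = 1.607958
x_2 = g(1.607958) = 1.525035
x_3 = g(1.525035) = 1.577983
x_4 = g(1.577983) = 1.543853
x_5 = g(1.543853) = 1.565719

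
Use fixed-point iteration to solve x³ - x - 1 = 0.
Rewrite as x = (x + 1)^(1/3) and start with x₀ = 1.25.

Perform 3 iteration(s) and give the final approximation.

Equation: x³ - x - 1 = 0
Fixed-point form: x = (x + 1)^(1/3)
x₀ = 1.25

x_1 = g(1.250000) = 1.310371
x_2 = g(1.310371) = 1.321987
x_3 = g(1.321987) = 1.324199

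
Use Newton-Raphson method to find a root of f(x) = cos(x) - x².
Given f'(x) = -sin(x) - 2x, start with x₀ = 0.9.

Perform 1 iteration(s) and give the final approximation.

f(x) = cos(x) - x²
f'(x) = -sin(x) - 2x
x₀ = 0.9

Newton-Raphson formula: x_{n+1} = x_n - f(x_n)/f'(x_n)

Iteration 1:
  f(0.900000) = -0.188390
  f'(0.900000) = -2.583327
  x_1 = 0.900000 - (-0.188390)/(-2.583327) = 0.827075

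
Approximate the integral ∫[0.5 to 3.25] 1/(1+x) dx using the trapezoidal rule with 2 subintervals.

f(x) = 1/(1+x)
a = 0.5, b = 3.25, n = 2
h = (b - a)/n = 1.375000

Trapezoidal rule: (h/2)[f(x₀) + 2f(x₁) + 2f(x₂) + ... + f(xₙ)]

x_0 = 0.5000, f(x_0) = 0.666667, coefficient = 1
x_1 = 1.8750, f(x_1) = 0.347826, coefficient = 2
x_2 = 3.2500, f(x_2) = 0.235294, coefficient = 1

I ≈ (1.375000/2) × 1.597613 = 1.098359
Exact value: 1.041454
Error: 0.056905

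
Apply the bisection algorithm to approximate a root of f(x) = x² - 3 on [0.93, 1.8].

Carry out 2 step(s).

f(x) = x² - 3
Initial interval: [0.93, 1.8]

Iteration 1:
  c_1 = (0.930000 + 1.800000)/2 = 1.365000
  f(c_1) = f(1.365000) = -1.136775
  f(a) × f(c) ≥ 0, new interval: [1.365000, 1.800000]
Iteration 2:
  c_2 = (1.365000 + 1.800000)/2 = 1.582500
  f(c_2) = f(1.582500) = -0.495694
  f(a) × f(c) ≥ 0, new interval: [1.582500, 1.800000]

After 2 iteration(s), the approximation is c_2 = 1.582500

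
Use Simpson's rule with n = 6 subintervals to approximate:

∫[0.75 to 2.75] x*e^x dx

f(x) = x*e^x
a = 0.75, b = 2.75, n = 6
h = (b - a)/n = 0.333333

Simpson's rule: (h/3)[f(x₀) + 4f(x₁) + 2f(x₂) + ... + f(xₙ)]

x_0 = 0.7500, f(x_0) = 1.587750, coefficient = 1
x_1 = 1.0833, f(x_1) = 3.200721, coefficient = 4
x_2 = 1.4167, f(x_2) = 5.841417, coefficient = 2
x_3 = 1.7500, f(x_3) = 10.070555, coefficient = 4
x_4 = 2.0833, f(x_4) = 16.731656, coefficient = 2
x_5 = 2.4167, f(x_5) = 27.087053, coefficient = 4
x_6 = 2.7500, f(x_6) = 43.017238, coefficient = 1

I ≈ (0.333333/3) × 251.184446 = 27.909383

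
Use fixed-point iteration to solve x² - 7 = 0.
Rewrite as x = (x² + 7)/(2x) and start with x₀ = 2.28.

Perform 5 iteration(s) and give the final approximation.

Equation: x² - 7 = 0
Fixed-point form: x = (x² + 7)/(2x)
x₀ = 2.28

x_1 = g(2.280000) = 2.675088
x_2 = g(2.675088) = 2.645912
x_3 = g(2.645912) = 2.645751
x_4 = g(2.645751) = 2.645751
x_5 = g(2.645751) = 2.645751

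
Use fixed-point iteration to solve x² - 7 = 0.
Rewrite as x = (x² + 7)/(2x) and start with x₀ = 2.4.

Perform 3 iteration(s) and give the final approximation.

Equation: x² - 7 = 0
Fixed-point form: x = (x² + 7)/(2x)
x₀ = 2.4

x_1 = g(2.400000) = 2.658333
x_2 = g(2.658333) = 2.645781
x_3 = g(2.645781) = 2.645751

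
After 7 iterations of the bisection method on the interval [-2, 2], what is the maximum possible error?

Bisection error bound: |error| ≤ (b-a)/2^n
|error| ≤ (2 - (-2))/2^7 = 4/2^7
|error| ≤ 0.0312500000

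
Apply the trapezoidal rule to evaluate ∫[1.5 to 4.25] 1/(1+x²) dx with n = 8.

f(x) = 1/(1+x²)
a = 1.5, b = 4.25, n = 8
h = (b - a)/n = 0.343750

Trapezoidal rule: (h/2)[f(x₀) + 2f(x₁) + 2f(x₂) + ... + f(xₙ)]

x_0 = 1.5000, f(x_0) = 0.307692, coefficient = 1
x_1 = 1.8438, f(x_1) = 0.227303, coefficient = 2
x_2 = 2.1875, f(x_2) = 0.172856, coefficient = 2
x_3 = 2.5312, f(x_3) = 0.135003, coefficient = 2
x_4 = 2.8750, f(x_4) = 0.107926, coefficient = 2
x_5 = 3.2188, f(x_5) = 0.088025, coefficient = 2
x_6 = 3.5625, f(x_6) = 0.073039, coefficient = 2
x_7 = 3.9062, f(x_7) = 0.061505, coefficient = 2
x_8 = 4.2500, f(x_8) = 0.052459, coefficient = 1

I ≈ (0.343750/2) × 2.091466 = 0.359471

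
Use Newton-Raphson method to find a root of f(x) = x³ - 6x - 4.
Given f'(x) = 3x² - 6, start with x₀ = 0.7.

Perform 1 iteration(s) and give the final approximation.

f(x) = x³ - 6x - 4
f'(x) = 3x² - 6
x₀ = 0.7

Newton-Raphson formula: x_{n+1} = x_n - f(x_n)/f'(x_n)

Iteration 1:
  f(0.700000) = -7.857000
  f'(0.700000) = -4.530000
  x_1 = 0.700000 - (-7.857000)/(-4.530000) = -1.034437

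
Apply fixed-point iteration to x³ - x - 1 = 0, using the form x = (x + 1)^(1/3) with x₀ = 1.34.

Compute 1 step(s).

Equation: x³ - x - 1 = 0
Fixed-point form: x = (x + 1)^(1/3)
x₀ = 1.34

x_1 = g(1.340000) = 1.327614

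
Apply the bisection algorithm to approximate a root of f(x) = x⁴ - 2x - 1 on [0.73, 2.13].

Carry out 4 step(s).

f(x) = x⁴ - 2x - 1
Initial interval: [0.73, 2.13]

Iteration 1:
  c_1 = (0.730000 + 2.130000)/2 = 1.430000
  f(c_1) = f(1.430000) = 0.321616
  f(a) × f(c) < 0, new interval: [0.730000, 1.430000]
Iteration 2:
  c_2 = (0.730000 + 1.430000)/2 = 1.080000
  f(c_2) = f(1.080000) = -1.799511
  f(a) × f(c) ≥ 0, new interval: [1.080000, 1.430000]
Iteration 3:
  c_3 = (1.080000 + 1.430000)/2 = 1.255000
  f(c_3) = f(1.255000) = -1.029296
  f(a) × f(c) ≥ 0, new interval: [1.255000, 1.430000]
Iteration 4:
  c_4 = (1.255000 + 1.430000)/2 = 1.342500
  f(c_4) = f(1.342500) = -0.436692
  f(a) × f(c) ≥ 0, new interval: [1.342500, 1.430000]

After 4 iteration(s), the approximation is c_4 = 1.342500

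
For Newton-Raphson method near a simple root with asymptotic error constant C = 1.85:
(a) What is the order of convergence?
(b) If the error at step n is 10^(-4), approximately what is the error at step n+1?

(a) Newton-Raphson has quadratic (order 2) convergence near simple roots.
    This means |e_{n+1}| ≈ C|e_n|².

(b) With |e_n| = 10^(-4) and C = 1.85:
    |e_{n+1}| ≈ 1.85 × (10^(-4))² = 1.85 × 10^(-8)

(a) 2 (quadratic); (b) |e_{n+1}| ≈ 1.850e-08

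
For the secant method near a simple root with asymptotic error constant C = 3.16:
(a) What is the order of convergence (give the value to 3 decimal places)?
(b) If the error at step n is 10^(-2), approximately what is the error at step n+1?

(a) Secant method has superlinear convergence with order φ = (1+√5)/2 ≈ 1.618.
    This means |e_{n+1}| ≈ C|e_n|^1.618.

(b) With |e_n| = 10^(-2) and C = 3.16:
    |e_{n+1}| ≈ 3.16 × (10^(-2))^1.618 = 3.16 × 10^(-3.24)

(a) ≈ 1.618 (golden ratio); (b) |e_{n+1}| ≈ 1.835e-03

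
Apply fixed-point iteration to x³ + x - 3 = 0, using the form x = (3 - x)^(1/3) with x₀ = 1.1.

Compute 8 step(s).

Equation: x³ + x - 3 = 0
Fixed-point form: x = (3 - x)^(1/3)
x₀ = 1.1

x_1 = g(1.100000) = 1.238562
x_2 = g(1.238562) = 1.207691
x_3 = g(1.207691) = 1.214705
x_4 = g(1.214705) = 1.213119
x_5 = g(1.213119) = 1.213478
x_6 = g(1.213478) = 1.213397
x_7 = g(1.213397) = 1.213415
x_8 = g(1.213415) = 1.213411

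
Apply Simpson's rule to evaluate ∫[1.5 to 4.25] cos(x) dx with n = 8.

f(x) = cos(x)
a = 1.5, b = 4.25, n = 8
h = (b - a)/n = 0.343750

Simpson's rule: (h/3)[f(x₀) + 4f(x₁) + 2f(x₂) + ... + f(xₙ)]

x_0 = 1.5000, f(x_0) = 0.070737, coefficient = 1
x_1 = 1.8438, f(x_1) = -0.269577, coefficient = 4
x_2 = 2.1875, f(x_2) = -0.578349, coefficient = 2
x_3 = 2.5312, f(x_3) = -0.819452, coefficient = 4
x_4 = 2.8750, f(x_4) = -0.964674, coefficient = 2
x_5 = 3.2188, f(x_5) = -0.997025, coefficient = 4
x_6 = 3.5625, f(x_6) = -0.912719, coefficient = 2
x_7 = 3.9062, f(x_7) = -0.721620, coefficient = 4
x_8 = 4.2500, f(x_8) = -0.446087, coefficient = 1

I ≈ (0.343750/3) × -16.517526 = -1.892633
Exact value: -1.892484
Error: 0.000149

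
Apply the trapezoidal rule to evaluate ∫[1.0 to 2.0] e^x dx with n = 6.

f(x) = e^x
a = 1.0, b = 2.0, n = 6
h = (b - a)/n = 0.166667

Trapezoidal rule: (h/2)[f(x₀) + 2f(x₁) + 2f(x₂) + ... + f(xₙ)]

x_0 = 1.0000, f(x_0) = 2.718282, coefficient = 1
x_1 = 1.1667, f(x_1) = 3.211271, coefficient = 2
x_2 = 1.3333, f(x_2) = 3.793668, coefficient = 2
x_3 = 1.5000, f(x_3) = 4.481689, coefficient = 2
x_4 = 1.6667, f(x_4) = 5.294490, coefficient = 2
x_5 = 1.8333, f(x_5) = 6.254701, coefficient = 2
x_6 = 2.0000, f(x_6) = 7.389056, coefficient = 1

I ≈ (0.166667/2) × 56.178975 = 4.681581
Exact value: 4.670774
Error: 0.010807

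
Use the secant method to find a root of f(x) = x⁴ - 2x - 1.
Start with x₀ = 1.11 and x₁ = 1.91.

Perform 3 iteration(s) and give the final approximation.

f(x) = x⁴ - 2x - 1
x₀ = 1.11, x₁ = 1.91

Secant formula: x_{n+1} = x_n - f(x_n)(x_n - x_{n-1})/(f(x_n) - f(x_{n-1}))

Iteration 1:
  f(1.110000) = -1.701930
  f(1.910000) = 8.488634
  x_2 = 1.910000 - 8.488634×(1.910000 - 1.110000)/(8.488634 - (-1.701930))
       = 1.243608
Iteration 2:
  f(1.910000) = 8.488634
  f(1.243608) = -1.095364
  x_3 = 1.243608 - (-1.095364)×(1.243608 - 1.910000)/(-1.095364 - 8.488634)
       = 1.319771
Iteration 3:
  f(1.243608) = -1.095364
  f(1.319771) = -0.605692
  x_4 = 1.319771 - (-0.605692)×(1.319771 - 1.243608)/(-0.605692 - (-1.095364))
       = 1.413979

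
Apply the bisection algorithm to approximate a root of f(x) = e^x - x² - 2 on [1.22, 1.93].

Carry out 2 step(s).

f(x) = e^x - x² - 2
Initial interval: [1.22, 1.93]

Iteration 1:
  c_1 = (1.220000 + 1.930000)/2 = 1.575000
  f(c_1) = f(1.575000) = 0.350117
  f(a) × f(c) < 0, new interval: [1.220000, 1.575000]
Iteration 2:
  c_2 = (1.220000 + 1.575000)/2 = 1.397500
  f(c_2) = f(1.397500) = 0.092068
  f(a) × f(c) < 0, new interval: [1.220000, 1.397500]

After 2 iteration(s), the approximation is c_2 = 1.397500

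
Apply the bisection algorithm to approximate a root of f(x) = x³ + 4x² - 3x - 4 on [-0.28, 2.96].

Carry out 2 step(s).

f(x) = x³ + 4x² - 3x - 4
Initial interval: [-0.28, 2.96]

Iteration 1:
  c_1 = (-0.280000 + 2.960000)/2 = 1.340000
  f(c_1) = f(1.340000) = 1.568504
  f(a) × f(c) < 0, new interval: [-0.280000, 1.340000]
Iteration 2:
  c_2 = (-0.280000 + 1.340000)/2 = 0.530000
  f(c_2) = f(0.530000) = -4.317523
  f(a) × f(c) ≥ 0, new interval: [0.530000, 1.340000]

After 2 iteration(s), the approximation is c_2 = 0.530000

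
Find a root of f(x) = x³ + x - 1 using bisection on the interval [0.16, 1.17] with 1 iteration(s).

f(x) = x³ + x - 1
Initial interval: [0.16, 1.17]

Iteration 1:
  c_1 = (0.160000 + 1.170000)/2 = 0.665000
  f(c_1) = f(0.665000) = -0.040920
  f(a) × f(c) ≥ 0, new interval: [0.665000, 1.170000]

After 1 iteration(s), the approximation is c_1 = 0.665000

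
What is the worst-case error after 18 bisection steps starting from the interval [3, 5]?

Bisection error bound: |error| ≤ (b-a)/2^n
|error| ≤ (5 - 3)/2^18 = 2/2^18
|error| ≤ 0.0000076294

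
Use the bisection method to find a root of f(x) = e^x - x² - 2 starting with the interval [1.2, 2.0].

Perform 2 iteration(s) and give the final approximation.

f(x) = e^x - x² - 2
Initial interval: [1.2, 2.0]

Iteration 1:
  c_1 = (1.200000 + 2.000000)/2 = 1.600000
  f(c_1) = f(1.600000) = 0.393032
  f(a) × f(c) < 0, new interval: [1.200000, 1.600000]
Iteration 2:
  c_2 = (1.200000 + 1.600000)/2 = 1.400000
  f(c_2) = f(1.400000) = 0.095200
  f(a) × f(c) < 0, new interval: [1.200000, 1.400000]

After 2 iteration(s), the approximation is c_2 = 1.400000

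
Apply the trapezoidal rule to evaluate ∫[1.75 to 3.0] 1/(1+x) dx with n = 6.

f(x) = 1/(1+x)
a = 1.75, b = 3.0, n = 6
h = (b - a)/n = 0.208333

Trapezoidal rule: (h/2)[f(x₀) + 2f(x₁) + 2f(x₂) + ... + f(xₙ)]

x_0 = 1.7500, f(x_0) = 0.363636, coefficient = 1
x_1 = 1.9583, f(x_1) = 0.338028, coefficient = 2
x_2 = 2.1667, f(x_2) = 0.315789, coefficient = 2
x_3 = 2.3750, f(x_3) = 0.296296, coefficient = 2
x_4 = 2.5833, f(x_4) = 0.279070, coefficient = 2
x_5 = 2.7917, f(x_5) = 0.263736, coefficient = 2
x_6 = 3.0000, f(x_6) = 0.250000, coefficient = 1

I ≈ (0.208333/2) × 3.599476 = 0.374945
Exact value: 0.374693
Error: 0.000252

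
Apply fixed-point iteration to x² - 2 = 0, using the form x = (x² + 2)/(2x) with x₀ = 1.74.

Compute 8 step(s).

Equation: x² - 2 = 0
Fixed-point form: x = (x² + 2)/(2x)
x₀ = 1.74

x_1 = g(1.740000) = 1.444713
x_2 = g(1.444713) = 1.414535
x_3 = g(1.414535) = 1.414214
x_4 = g(1.414214) = 1.414214
x_5 = g(1.414214) = 1.414214
x_6 = g(1.414214) = 1.414214
x_7 = g(1.414214) = 1.414214
x_8 = g(1.414214) = 1.414214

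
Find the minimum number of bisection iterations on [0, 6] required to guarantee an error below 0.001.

We need (b-a)/2^n ≤ 0.001
(6 - 0)/2^n ≤ 0.001
6/2^n ≤ 0.001
2^n ≥ 6000
n ≥ log₂(6000) = 12.55
n ≥ 13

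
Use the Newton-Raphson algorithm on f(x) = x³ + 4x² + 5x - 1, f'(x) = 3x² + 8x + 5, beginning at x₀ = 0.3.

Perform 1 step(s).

f(x) = x³ + 4x² + 5x - 1
f'(x) = 3x² + 8x + 5
x₀ = 0.3

Newton-Raphson formula: x_{n+1} = x_n - f(x_n)/f'(x_n)

Iteration 1:
  f(0.300000) = 0.887000
  f'(0.300000) = 7.670000
  x_1 = 0.300000 - 0.887000/7.670000 = 0.184355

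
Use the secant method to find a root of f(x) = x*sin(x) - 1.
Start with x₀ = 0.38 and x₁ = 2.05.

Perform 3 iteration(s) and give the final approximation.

f(x) = x*sin(x) - 1
x₀ = 0.38, x₁ = 2.05

Secant formula: x_{n+1} = x_n - f(x_n)(x_n - x_{n-1})/(f(x_n) - f(x_{n-1}))

Iteration 1:
  f(0.380000) = -0.859050
  f(2.050000) = 0.819093
  x_2 = 2.050000 - 0.819093×(2.050000 - 0.380000)/(0.819093 - (-0.859050))
       = 1.234882
Iteration 2:
  f(2.050000) = 0.819093
  f(1.234882) = 0.165863
  x_3 = 1.234882 - 0.165863×(1.234882 - 2.050000)/(0.165863 - 0.819093)
       = 1.027913
Iteration 3:
  f(1.234882) = 0.165863
  f(1.027913) = -0.119878
  x_4 = 1.027913 - (-0.119878)×(1.027913 - 1.234882)/(-0.119878 - 0.165863)
       = 1.114743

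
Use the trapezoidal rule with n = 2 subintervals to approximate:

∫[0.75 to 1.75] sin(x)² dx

f(x) = sin(x)²
a = 0.75, b = 1.75, n = 2
h = (b - a)/n = 0.500000

Trapezoidal rule: (h/2)[f(x₀) + 2f(x₁) + 2f(x₂) + ... + f(xₙ)]

x_0 = 0.7500, f(x_0) = 0.464631, coefficient = 1
x_1 = 1.2500, f(x_1) = 0.900572, coefficient = 2
x_2 = 1.7500, f(x_2) = 0.968228, coefficient = 1

I ≈ (0.500000/2) × 3.234003 = 0.808501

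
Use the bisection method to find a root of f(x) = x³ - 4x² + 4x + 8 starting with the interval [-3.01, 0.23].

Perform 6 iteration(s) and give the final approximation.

f(x) = x³ - 4x² + 4x + 8
Initial interval: [-3.01, 0.23]

Iteration 1:
  c_1 = (-3.010000 + 0.230000)/2 = -1.390000
  f(c_1) = f(-1.390000) = -7.974019
  f(a) × f(c) ≥ 0, new interval: [-1.390000, 0.230000]
Iteration 2:
  c_2 = (-1.390000 + 0.230000)/2 = -0.580000
  f(c_2) = f(-0.580000) = 4.139288
  f(a) × f(c) < 0, new interval: [-1.390000, -0.580000]
Iteration 3:
  c_3 = (-1.390000 + (-0.580000))/2 = -0.985000
  f(c_3) = f(-0.985000) = -0.776572
  f(a) × f(c) ≥ 0, new interval: [-0.985000, -0.580000]
Iteration 4:
  c_4 = (-0.985000 + (-0.580000))/2 = -0.782500
  f(c_4) = f(-0.782500) = 1.941645
  f(a) × f(c) < 0, new interval: [-0.985000, -0.782500]
Iteration 5:
  c_5 = (-0.985000 + (-0.782500))/2 = -0.883750
  f(c_5) = f(-0.883750) = 0.650723
  f(a) × f(c) < 0, new interval: [-0.985000, -0.883750]
Iteration 6:
  c_6 = (-0.985000 + (-0.883750))/2 = -0.934375
  f(c_6) = f(-0.934375) = -0.045489
  f(a) × f(c) ≥ 0, new interval: [-0.934375, -0.883750]

After 6 iteration(s), the approximation is c_6 = -0.934375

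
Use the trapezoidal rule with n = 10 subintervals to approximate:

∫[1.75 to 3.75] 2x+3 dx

f(x) = 2x+3
a = 1.75, b = 3.75, n = 10
h = (b - a)/n = 0.200000

Trapezoidal rule: (h/2)[f(x₀) + 2f(x₁) + 2f(x₂) + ... + f(xₙ)]

x_0 = 1.7500, f(x_0) = 6.500000, coefficient = 1
x_1 = 1.9500, f(x_1) = 6.900000, coefficient = 2
x_2 = 2.1500, f(x_2) = 7.300000, coefficient = 2
x_3 = 2.3500, f(x_3) = 7.700000, coefficient = 2
x_4 = 2.5500, f(x_4) = 8.100000, coefficient = 2
x_5 = 2.7500, f(x_5) = 8.500000, coefficient = 2
x_6 = 2.9500, f(x_6) = 8.900000, coefficient = 2
x_7 = 3.1500, f(x_7) = 9.300000, coefficient = 2
x_8 = 3.3500, f(x_8) = 9.700000, coefficient = 2
x_9 = 3.5500, f(x_9) = 10.100000, coefficient = 2
x_10 = 3.7500, f(x_10) = 10.500000, coefficient = 1

I ≈ (0.200000/2) × 170.000000 = 17.000000
Exact value: 17.000000
Error: 0.000000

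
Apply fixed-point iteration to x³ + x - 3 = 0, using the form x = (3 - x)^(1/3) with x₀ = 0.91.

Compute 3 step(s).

Equation: x³ + x - 3 = 0
Fixed-point form: x = (3 - x)^(1/3)
x₀ = 0.91

x_1 = g(0.910000) = 1.278543
x_2 = g(1.278543) = 1.198483
x_3 = g(1.198483) = 1.216782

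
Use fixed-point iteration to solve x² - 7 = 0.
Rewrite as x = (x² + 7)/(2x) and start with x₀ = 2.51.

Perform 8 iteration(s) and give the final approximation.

Equation: x² - 7 = 0
Fixed-point form: x = (x² + 7)/(2x)
x₀ = 2.51

x_1 = g(2.510000) = 2.649422
x_2 = g(2.649422) = 2.645754
x_3 = g(2.645754) = 2.645751
x_4 = g(2.645751) = 2.645751
x_5 = g(2.645751) = 2.645751
x_6 = g(2.645751) = 2.645751
x_7 = g(2.645751) = 2.645751
x_8 = g(2.645751) = 2.645751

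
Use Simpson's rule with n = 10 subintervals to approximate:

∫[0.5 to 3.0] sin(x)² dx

f(x) = sin(x)²
a = 0.5, b = 3.0, n = 10
h = (b - a)/n = 0.250000

Simpson's rule: (h/3)[f(x₀) + 4f(x₁) + 2f(x₂) + ... + f(xₙ)]

x_0 = 0.5000, f(x_0) = 0.229849, coefficient = 1
x_1 = 0.7500, f(x_1) = 0.464631, coefficient = 4
x_2 = 1.0000, f(x_2) = 0.708073, coefficient = 2
x_3 = 1.2500, f(x_3) = 0.900572, coefficient = 4
x_4 = 1.5000, f(x_4) = 0.994996, coefficient = 2
x_5 = 1.7500, f(x_5) = 0.968228, coefficient = 4
x_6 = 2.0000, f(x_6) = 0.826822, coefficient = 2
x_7 = 2.2500, f(x_7) = 0.605398, coefficient = 4
x_8 = 2.5000, f(x_8) = 0.358169, coefficient = 2
x_9 = 2.7500, f(x_9) = 0.145665, coefficient = 4
x_10 = 3.0000, f(x_10) = 0.019915, coefficient = 1

I ≈ (0.250000/3) × 18.363863 = 1.530322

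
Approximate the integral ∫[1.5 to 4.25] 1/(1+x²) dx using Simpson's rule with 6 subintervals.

f(x) = 1/(1+x²)
a = 1.5, b = 4.25, n = 6
h = (b - a)/n = 0.458333

Simpson's rule: (h/3)[f(x₀) + 4f(x₁) + 2f(x₂) + ... + f(xₙ)]

x_0 = 1.5000, f(x_0) = 0.307692, coefficient = 1
x_1 = 1.9583, f(x_1) = 0.206822, coefficient = 4
x_2 = 2.4167, f(x_2) = 0.146193, coefficient = 2
x_3 = 2.8750, f(x_3) = 0.107926, coefficient = 4
x_4 = 3.3333, f(x_4) = 0.082569, coefficient = 2
x_5 = 3.7917, f(x_5) = 0.065033, coefficient = 4
x_6 = 4.2500, f(x_6) = 0.052459, coefficient = 1

I ≈ (0.458333/3) × 2.336800 = 0.357011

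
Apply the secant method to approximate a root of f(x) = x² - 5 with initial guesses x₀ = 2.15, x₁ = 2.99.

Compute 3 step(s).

f(x) = x² - 5
x₀ = 2.15, x₁ = 2.99

Secant formula: x_{n+1} = x_n - f(x_n)(x_n - x_{n-1})/(f(x_n) - f(x_{n-1}))

Iteration 1:
  f(2.150000) = -0.377500
  f(2.990000) = 3.940100
  x_2 = 2.990000 - 3.940100×(2.990000 - 2.150000)/(3.940100 - (-0.377500))
       = 2.223444
Iteration 2:
  f(2.990000) = 3.940100
  f(2.223444) = -0.056299
  x_3 = 2.223444 - (-0.056299)×(2.223444 - 2.990000)/(-0.056299 - 3.940100)
       = 2.234242
Iteration 3:
  f(2.223444) = -0.056299
  f(2.234242) = -0.008161
  x_4 = 2.234242 - (-0.008161)×(2.234242 - 2.223444)/(-0.008161 - (-0.056299))
       = 2.236073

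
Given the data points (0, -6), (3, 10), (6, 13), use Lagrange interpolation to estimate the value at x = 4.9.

Lagrange interpolation formula:
P(x) = Σ yᵢ × Lᵢ(x)
where Lᵢ(x) = Π_{j≠i} (x - xⱼ)/(xᵢ - xⱼ)

L_0(4.9) = (4.9 - 3)/(0 - 3) × (4.9 - 6)/(0 - 6) = -0.116111
L_1(4.9) = (4.9 - 0)/(3 - 0) × (4.9 - 6)/(3 - 6) = 0.598889
L_2(4.9) = (4.9 - 0)/(6 - 0) × (4.9 - 3)/(6 - 3) = 0.517222

P(4.9) = (-6)×L_0(4.9) + 10×L_1(4.9) + 13×L_2(4.9)
P(4.9) = 13.409444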